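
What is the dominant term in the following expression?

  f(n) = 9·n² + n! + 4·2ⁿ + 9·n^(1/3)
n!

Looking at each term:
  - 9·n² is O(n²)
  - n! is O(n!)
  - 4·2ⁿ is O(2ⁿ)
  - 9·n^(1/3) is O(n^(1/3))

The term n! (O(n!)) grows fastest and dominates all others.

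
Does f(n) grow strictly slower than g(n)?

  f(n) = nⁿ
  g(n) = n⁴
False

f(n) = nⁿ is O(nⁿ), and g(n) = n⁴ is O(n⁴).
Since O(nⁿ) grows faster than or equal to O(n⁴), f(n) = o(g(n)) is false.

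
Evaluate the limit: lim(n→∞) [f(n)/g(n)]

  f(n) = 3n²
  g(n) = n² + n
3

Since 3n² and n² + n have the same growth rate (O(n²)),
the ratio converges to a constant: 3.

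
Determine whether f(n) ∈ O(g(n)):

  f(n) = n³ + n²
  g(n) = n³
True

f(n) = n³ + n² and g(n) = n³ are both O(n³).
Big-O permits equal growth rates (f ≤ c·g for some c), so f(n) = O(g(n)) is true.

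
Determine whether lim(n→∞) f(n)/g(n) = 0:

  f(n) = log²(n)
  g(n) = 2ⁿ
True

f(n) = log²(n) is O(log² n), and g(n) = 2ⁿ is O(2ⁿ).
Since O(log² n) grows strictly slower than O(2ⁿ), f(n) = o(g(n)) is true.
This means lim(n→∞) f(n)/g(n) = 0.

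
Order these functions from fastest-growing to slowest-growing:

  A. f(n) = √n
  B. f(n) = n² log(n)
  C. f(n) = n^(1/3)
B > A > C

Comparing growth rates:
B = n² log(n) is O(n² log n)
A = √n is O(√n)
C = n^(1/3) is O(n^(1/3))

Therefore, the order from fastest to slowest is: B > A > C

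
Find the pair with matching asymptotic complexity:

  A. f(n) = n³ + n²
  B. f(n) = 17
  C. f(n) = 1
B and C

Examining each function:
  A. n³ + n² is O(n³)
  B. 17 is O(1)
  C. 1 is O(1)

Functions B and C both have the same complexity class.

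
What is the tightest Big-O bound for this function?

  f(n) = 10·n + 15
O(n)

The dominant term in 10·n + 15 is 10·n, which is Θ(n).
Lower-order terms (15) are asymptotically negligible.
Constants are absorbed, so the tightest bound is O(n).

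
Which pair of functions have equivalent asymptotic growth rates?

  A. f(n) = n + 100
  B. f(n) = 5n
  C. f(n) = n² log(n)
A and B

Examining each function:
  A. n + 100 is O(n)
  B. 5n is O(n)
  C. n² log(n) is O(n² log n)

Functions A and B both have the same complexity class.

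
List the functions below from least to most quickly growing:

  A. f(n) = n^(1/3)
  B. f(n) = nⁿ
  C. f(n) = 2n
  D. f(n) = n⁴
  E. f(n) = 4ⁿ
A < C < D < E < B

Comparing growth rates:
A = n^(1/3) is O(n^(1/3))
C = 2n is O(n)
D = n⁴ is O(n⁴)
E = 4ⁿ is O(4ⁿ)
B = nⁿ is O(nⁿ)

Therefore, the order from slowest to fastest is: A < C < D < E < B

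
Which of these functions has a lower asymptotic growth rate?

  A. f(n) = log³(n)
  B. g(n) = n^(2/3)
A

f(n) = log³(n) is O(log³ n), while g(n) = n^(2/3) is O(n^(2/3)).
Since O(log³ n) grows slower than O(n^(2/3)), f(n) is dominated.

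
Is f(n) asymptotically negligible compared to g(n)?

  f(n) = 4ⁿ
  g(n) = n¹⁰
False

f(n) = 4ⁿ is O(4ⁿ), and g(n) = n¹⁰ is O(n¹⁰).
Since O(4ⁿ) grows faster than or equal to O(n¹⁰), f(n) = o(g(n)) is false.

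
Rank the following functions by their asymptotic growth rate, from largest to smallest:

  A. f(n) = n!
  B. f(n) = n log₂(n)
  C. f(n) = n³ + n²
A > C > B

Comparing growth rates:
A = n! is O(n!)
C = n³ + n² is O(n³)
B = n log₂(n) is O(n log n)

Therefore, the order from fastest to slowest is: A > C > B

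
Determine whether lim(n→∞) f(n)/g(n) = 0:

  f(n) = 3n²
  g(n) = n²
False

f(n) = 3n² is O(n²), and g(n) = n² is O(n²).
Since they have the same growth rate, f(n) = o(g(n)) is false.
(f = o(g) requires f to grow strictly slower, not equal.)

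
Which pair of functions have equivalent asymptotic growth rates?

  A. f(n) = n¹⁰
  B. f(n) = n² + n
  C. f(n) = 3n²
B and C

Examining each function:
  A. n¹⁰ is O(n¹⁰)
  B. n² + n is O(n²)
  C. 3n² is O(n²)

Functions B and C both have the same complexity class.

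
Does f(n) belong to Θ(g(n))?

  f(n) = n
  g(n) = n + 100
True

f(n) = n and g(n) = n + 100 are both O(n).
Since they have the same asymptotic growth rate, f(n) = Θ(g(n)) is true.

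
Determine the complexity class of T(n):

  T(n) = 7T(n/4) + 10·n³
Θ(n³)

Master Theorem: a = 7, b = 4, f(n) = 10·n³.
Compute the critical exponent d = log₄(7) = 1.404.
Compare f(n) = Θ(n³) against n^d:
  k = 3 > d = 1.404, so f(n) = Ω(n^(d+ε)) — Case 3.
  Regularity: a·(n/b)^3/n^3 = a/b^3 = 7/64 < 1 ✓.
  The top-level work dominates: T(n) = Θ(f(n)) = Θ(n³).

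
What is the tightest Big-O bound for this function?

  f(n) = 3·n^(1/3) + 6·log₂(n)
O(n^(1/3))

The dominant term in 3·n^(1/3) + 6·log₂(n) is 3·n^(1/3), which is Θ(n^(1/3)).
Lower-order terms (6·log₂(n)) are asymptotically negligible.
Constants are absorbed, so the tightest bound is O(n^(1/3)).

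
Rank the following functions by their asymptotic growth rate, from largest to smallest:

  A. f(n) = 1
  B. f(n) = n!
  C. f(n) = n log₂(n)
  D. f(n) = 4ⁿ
B > D > C > A

Comparing growth rates:
B = n! is O(n!)
D = 4ⁿ is O(4ⁿ)
C = n log₂(n) is O(n log n)
A = 1 is O(1)

Therefore, the order from fastest to slowest is: B > D > C > A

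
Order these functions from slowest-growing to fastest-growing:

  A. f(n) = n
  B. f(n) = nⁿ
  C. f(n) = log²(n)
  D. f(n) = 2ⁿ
C < A < D < B

Comparing growth rates:
C = log²(n) is O(log² n)
A = n is O(n)
D = 2ⁿ is O(2ⁿ)
B = nⁿ is O(nⁿ)

Therefore, the order from slowest to fastest is: C < A < D < B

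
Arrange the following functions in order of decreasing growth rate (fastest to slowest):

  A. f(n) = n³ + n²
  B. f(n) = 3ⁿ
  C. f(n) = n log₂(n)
B > A > C

Comparing growth rates:
B = 3ⁿ is O(3ⁿ)
A = n³ + n² is O(n³)
C = n log₂(n) is O(n log n)

Therefore, the order from fastest to slowest is: B > A > C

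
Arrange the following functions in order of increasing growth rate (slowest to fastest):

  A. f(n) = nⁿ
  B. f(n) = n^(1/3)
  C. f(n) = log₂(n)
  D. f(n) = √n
C < B < D < A

Comparing growth rates:
C = log₂(n) is O(log n)
B = n^(1/3) is O(n^(1/3))
D = √n is O(√n)
A = nⁿ is O(nⁿ)

Therefore, the order from slowest to fastest is: C < B < D < A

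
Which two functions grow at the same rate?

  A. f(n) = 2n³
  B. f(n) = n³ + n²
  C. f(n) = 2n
A and B

Examining each function:
  A. 2n³ is O(n³)
  B. n³ + n² is O(n³)
  C. 2n is O(n)

Functions A and B both have the same complexity class.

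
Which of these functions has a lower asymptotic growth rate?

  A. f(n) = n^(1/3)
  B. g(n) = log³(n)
B

f(n) = n^(1/3) is O(n^(1/3)), while g(n) = log³(n) is O(log³ n).
Since O(log³ n) grows slower than O(n^(1/3)), g(n) is dominated.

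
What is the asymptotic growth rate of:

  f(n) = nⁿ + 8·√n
Θ(nⁿ)

Order the terms by growth rate: 8·√n ≺ nⁿ.
The fastest-growing term nⁿ dominates as n → ∞; dropping its constant factor gives Θ(nⁿ).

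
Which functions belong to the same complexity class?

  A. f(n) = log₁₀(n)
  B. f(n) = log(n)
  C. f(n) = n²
A and B

Examining each function:
  A. log₁₀(n) is O(log n)
  B. log(n) is O(log n)
  C. n² is O(n²)

Functions A and B both have the same complexity class.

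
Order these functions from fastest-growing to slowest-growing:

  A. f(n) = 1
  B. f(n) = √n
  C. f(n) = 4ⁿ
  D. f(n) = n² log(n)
C > D > B > A

Comparing growth rates:
C = 4ⁿ is O(4ⁿ)
D = n² log(n) is O(n² log n)
B = √n is O(√n)
A = 1 is O(1)

Therefore, the order from fastest to slowest is: C > D > B > A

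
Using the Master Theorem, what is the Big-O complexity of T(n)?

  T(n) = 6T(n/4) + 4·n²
Θ(n²)

Master Theorem: a = 6, b = 4, f(n) = 4·n².
Compute the critical exponent d = log₄(6) = 1.292.
Compare f(n) = Θ(n²) against n^d:
  k = 2 > d = 1.292, so f(n) = Ω(n^(d+ε)) — Case 3.
  Regularity: a·(n/b)^2/n^2 = a/b^2 = 6/16 < 1 ✓.
  The top-level work dominates: T(n) = Θ(f(n)) = Θ(n²).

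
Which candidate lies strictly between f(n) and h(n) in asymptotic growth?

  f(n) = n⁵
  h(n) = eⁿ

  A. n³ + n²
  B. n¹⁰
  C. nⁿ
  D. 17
B

We need g(n) with n⁵ = o(g(n)) and g(n) = o(eⁿ), i.e. O(n⁵) ≺ g ≺ O(eⁿ).
Check each option:
  A. n³ + n² — O(n³) does not grow strictly faster than f(n)
  B. n¹⁰ — O(n¹⁰) is strictly between O(n⁵) and O(eⁿ) ✓
  C. nⁿ — O(nⁿ) does not grow strictly slower than h(n)
  D. 17 — O(1) does not grow strictly faster than f(n)

Only option B (n¹⁰) lies strictly between.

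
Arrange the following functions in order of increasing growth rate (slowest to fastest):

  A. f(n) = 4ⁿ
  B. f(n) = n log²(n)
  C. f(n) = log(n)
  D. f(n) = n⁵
C < B < D < A

Comparing growth rates:
C = log(n) is O(log n)
B = n log²(n) is O(n log² n)
D = n⁵ is O(n⁵)
A = 4ⁿ is O(4ⁿ)

Therefore, the order from slowest to fastest is: C < B < D < A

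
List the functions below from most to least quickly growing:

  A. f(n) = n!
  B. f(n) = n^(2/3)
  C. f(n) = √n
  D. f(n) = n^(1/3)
A > B > C > D

Comparing growth rates:
A = n! is O(n!)
B = n^(2/3) is O(n^(2/3))
C = √n is O(√n)
D = n^(1/3) is O(n^(1/3))

Therefore, the order from fastest to slowest is: A > B > C > D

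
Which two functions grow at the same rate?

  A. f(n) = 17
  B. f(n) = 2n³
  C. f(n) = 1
A and C

Examining each function:
  A. 17 is O(1)
  B. 2n³ is O(n³)
  C. 1 is O(1)

Functions A and C both have the same complexity class.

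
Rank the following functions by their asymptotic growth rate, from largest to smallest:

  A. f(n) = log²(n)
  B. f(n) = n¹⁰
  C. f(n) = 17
B > A > C

Comparing growth rates:
B = n¹⁰ is O(n¹⁰)
A = log²(n) is O(log² n)
C = 17 is O(1)

Therefore, the order from fastest to slowest is: B > A > C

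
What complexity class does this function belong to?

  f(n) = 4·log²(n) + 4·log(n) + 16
O(log² n)

The dominant term in 4·log²(n) + 4·log(n) + 16 is 4·log²(n), which is Θ(log² n).
Lower-order terms (4·log(n), 16) are asymptotically negligible.
Constants are absorbed, so the tightest bound is O(log² n).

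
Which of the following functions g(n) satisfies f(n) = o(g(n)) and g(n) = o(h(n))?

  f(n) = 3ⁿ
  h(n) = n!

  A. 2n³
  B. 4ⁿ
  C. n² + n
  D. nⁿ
B

We need g(n) with 3ⁿ = o(g(n)) and g(n) = o(n!), i.e. O(3ⁿ) ≺ g ≺ O(n!).
Check each option:
  A. 2n³ — O(n³) does not grow strictly faster than f(n)
  B. 4ⁿ — O(4ⁿ) is strictly between O(3ⁿ) and O(n!) ✓
  C. n² + n — O(n²) does not grow strictly faster than f(n)
  D. nⁿ — O(nⁿ) does not grow strictly slower than h(n)

Only option B (4ⁿ) lies strictly between.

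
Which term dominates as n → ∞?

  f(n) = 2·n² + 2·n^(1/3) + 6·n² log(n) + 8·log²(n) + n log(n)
6·n² log(n)

Looking at each term:
  - 2·n² is O(n²)
  - 2·n^(1/3) is O(n^(1/3))
  - 6·n² log(n) is O(n² log n)
  - 8·log²(n) is O(log² n)
  - n log(n) is O(n log n)

The term 6·n² log(n) (O(n² log n)) grows fastest and dominates all others.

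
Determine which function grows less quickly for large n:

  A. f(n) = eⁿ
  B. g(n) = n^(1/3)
B

f(n) = eⁿ is O(eⁿ), while g(n) = n^(1/3) is O(n^(1/3)).
Since O(n^(1/3)) grows slower than O(eⁿ), g(n) is dominated.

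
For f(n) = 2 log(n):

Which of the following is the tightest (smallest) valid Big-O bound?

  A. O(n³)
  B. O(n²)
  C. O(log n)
C

f(n) = 2 log(n) is O(log n).
All listed options are valid Big-O bounds (upper bounds),
but O(log n) is the tightest (smallest valid bound).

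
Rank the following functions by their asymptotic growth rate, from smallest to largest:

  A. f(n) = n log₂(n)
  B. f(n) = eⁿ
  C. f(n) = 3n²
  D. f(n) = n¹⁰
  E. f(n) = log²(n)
E < A < C < D < B

Comparing growth rates:
E = log²(n) is O(log² n)
A = n log₂(n) is O(n log n)
C = 3n² is O(n²)
D = n¹⁰ is O(n¹⁰)
B = eⁿ is O(eⁿ)

Therefore, the order from slowest to fastest is: E < A < C < D < B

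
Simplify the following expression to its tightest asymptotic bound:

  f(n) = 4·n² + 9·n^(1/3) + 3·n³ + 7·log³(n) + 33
Θ(n³)

Order the terms by growth rate: 33 ≺ 7·log³(n) ≺ 9·n^(1/3) ≺ 4·n² ≺ 3·n³.
The fastest-growing term 3·n³ dominates as n → ∞; dropping its constant factor gives Θ(n³).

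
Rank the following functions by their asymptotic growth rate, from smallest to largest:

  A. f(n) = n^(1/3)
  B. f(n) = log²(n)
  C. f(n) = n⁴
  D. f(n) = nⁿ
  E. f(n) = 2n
B < A < E < C < D

Comparing growth rates:
B = log²(n) is O(log² n)
A = n^(1/3) is O(n^(1/3))
E = 2n is O(n)
C = n⁴ is O(n⁴)
D = nⁿ is O(nⁿ)

Therefore, the order from slowest to fastest is: B < A < E < C < D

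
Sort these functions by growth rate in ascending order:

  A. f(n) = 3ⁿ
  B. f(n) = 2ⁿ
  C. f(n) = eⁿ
B < C < A

Comparing growth rates:
B = 2ⁿ is O(2ⁿ)
C = eⁿ is O(eⁿ)
A = 3ⁿ is O(3ⁿ)

Therefore, the order from slowest to fastest is: B < C < A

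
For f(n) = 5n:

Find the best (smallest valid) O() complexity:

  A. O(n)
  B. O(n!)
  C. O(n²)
A

f(n) = 5n is O(n).
All listed options are valid Big-O bounds (upper bounds),
but O(n) is the tightest (smallest valid bound).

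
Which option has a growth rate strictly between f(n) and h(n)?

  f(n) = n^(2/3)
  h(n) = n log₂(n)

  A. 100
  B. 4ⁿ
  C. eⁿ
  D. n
D

We need g(n) with n^(2/3) = o(g(n)) and g(n) = o(n log₂(n)), i.e. O(n^(2/3)) ≺ g ≺ O(n log n).
Check each option:
  A. 100 — O(1) does not grow strictly faster than f(n)
  B. 4ⁿ — O(4ⁿ) does not grow strictly slower than h(n)
  C. eⁿ — O(eⁿ) does not grow strictly slower than h(n)
  D. n — O(n) is strictly between O(n^(2/3)) and O(n log n) ✓

Only option D (n) lies strictly between.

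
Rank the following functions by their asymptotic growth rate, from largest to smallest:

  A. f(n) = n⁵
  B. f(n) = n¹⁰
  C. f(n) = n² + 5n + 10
B > A > C

Comparing growth rates:
B = n¹⁰ is O(n¹⁰)
A = n⁵ is O(n⁵)
C = n² + 5n + 10 is O(n²)

Therefore, the order from fastest to slowest is: B > A > C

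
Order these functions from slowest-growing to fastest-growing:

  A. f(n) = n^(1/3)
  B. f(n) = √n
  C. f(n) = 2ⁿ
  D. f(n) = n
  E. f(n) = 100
E < A < B < D < C

Comparing growth rates:
E = 100 is O(1)
A = n^(1/3) is O(n^(1/3))
B = √n is O(√n)
D = n is O(n)
C = 2ⁿ is O(2ⁿ)

Therefore, the order from slowest to fastest is: E < A < B < D < C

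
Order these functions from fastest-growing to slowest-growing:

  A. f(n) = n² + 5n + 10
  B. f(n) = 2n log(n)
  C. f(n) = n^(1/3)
A > B > C

Comparing growth rates:
A = n² + 5n + 10 is O(n²)
B = 2n log(n) is O(n log n)
C = n^(1/3) is O(n^(1/3))

Therefore, the order from fastest to slowest is: A > B > C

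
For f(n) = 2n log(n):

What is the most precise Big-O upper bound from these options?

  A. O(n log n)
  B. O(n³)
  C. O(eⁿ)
A

f(n) = 2n log(n) is O(n log n).
All listed options are valid Big-O bounds (upper bounds),
but O(n log n) is the tightest (smallest valid bound).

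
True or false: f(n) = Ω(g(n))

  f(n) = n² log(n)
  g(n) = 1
True

f(n) = n² log(n) is O(n² log n), and g(n) = 1 is O(1).
Since O(n² log n) grows at least as fast as O(1), f(n) = Ω(g(n)) is true.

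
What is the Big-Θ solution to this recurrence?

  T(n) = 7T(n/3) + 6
Θ(n^log₃(7))

Master Theorem: a = 7, b = 3, f(n) = 6.
Compute the critical exponent d = log₃(7) = 1.771.
Compare f(n) = Θ(1) against n^d:
  k = 0 < d = 1.771, so f(n) = O(n^(d-ε)) — Case 1.
  The recursion cost dominates: T(n) = Θ(n^d) = Θ(n^log₃(7)).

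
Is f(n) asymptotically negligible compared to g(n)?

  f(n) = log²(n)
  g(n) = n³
True

f(n) = log²(n) is O(log² n), and g(n) = n³ is O(n³).
Since O(log² n) grows strictly slower than O(n³), f(n) = o(g(n)) is true.
This means lim(n→∞) f(n)/g(n) = 0.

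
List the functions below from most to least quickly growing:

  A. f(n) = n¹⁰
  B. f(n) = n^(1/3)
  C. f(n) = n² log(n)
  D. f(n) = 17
A > C > B > D

Comparing growth rates:
A = n¹⁰ is O(n¹⁰)
C = n² log(n) is O(n² log n)
B = n^(1/3) is O(n^(1/3))
D = 17 is O(1)

Therefore, the order from fastest to slowest is: A > C > B > D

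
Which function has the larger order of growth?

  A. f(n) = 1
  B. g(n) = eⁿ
B

f(n) = 1 is O(1), while g(n) = eⁿ is O(eⁿ).
Since O(eⁿ) grows faster than O(1), g(n) dominates.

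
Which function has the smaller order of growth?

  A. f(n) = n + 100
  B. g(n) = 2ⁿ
A

f(n) = n + 100 is O(n), while g(n) = 2ⁿ is O(2ⁿ).
Since O(n) grows slower than O(2ⁿ), f(n) is dominated.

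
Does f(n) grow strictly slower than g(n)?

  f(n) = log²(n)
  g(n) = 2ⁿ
True

f(n) = log²(n) is O(log² n), and g(n) = 2ⁿ is O(2ⁿ).
Since O(log² n) grows strictly slower than O(2ⁿ), f(n) = o(g(n)) is true.
This means lim(n→∞) f(n)/g(n) = 0.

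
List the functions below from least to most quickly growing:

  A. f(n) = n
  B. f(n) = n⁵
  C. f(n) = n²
A < C < B

Comparing growth rates:
A = n is O(n)
C = n² is O(n²)
B = n⁵ is O(n⁵)

Therefore, the order from slowest to fastest is: A < C < B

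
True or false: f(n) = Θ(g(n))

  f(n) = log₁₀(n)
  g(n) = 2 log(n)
True

f(n) = log₁₀(n) and g(n) = 2 log(n) are both O(log n).
Since they have the same asymptotic growth rate, f(n) = Θ(g(n)) is true.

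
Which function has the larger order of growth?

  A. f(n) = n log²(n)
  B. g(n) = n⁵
B

f(n) = n log²(n) is O(n log² n), while g(n) = n⁵ is O(n⁵).
Since O(n⁵) grows faster than O(n log² n), g(n) dominates.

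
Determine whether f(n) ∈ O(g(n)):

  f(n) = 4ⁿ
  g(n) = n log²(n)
False

f(n) = 4ⁿ is O(4ⁿ), and g(n) = n log²(n) is O(n log² n).
Since O(4ⁿ) grows faster than O(n log² n), f(n) = O(g(n)) is false.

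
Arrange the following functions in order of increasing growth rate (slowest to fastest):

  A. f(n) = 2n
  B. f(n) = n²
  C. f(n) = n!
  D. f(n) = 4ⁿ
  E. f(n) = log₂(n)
E < A < B < D < C

Comparing growth rates:
E = log₂(n) is O(log n)
A = 2n is O(n)
B = n² is O(n²)
D = 4ⁿ is O(4ⁿ)
C = n! is O(n!)

Therefore, the order from slowest to fastest is: E < A < B < D < C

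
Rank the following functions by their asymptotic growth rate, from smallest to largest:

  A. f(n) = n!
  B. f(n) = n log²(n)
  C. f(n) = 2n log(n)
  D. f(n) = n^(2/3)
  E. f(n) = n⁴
D < C < B < E < A

Comparing growth rates:
D = n^(2/3) is O(n^(2/3))
C = 2n log(n) is O(n log n)
B = n log²(n) is O(n log² n)
E = n⁴ is O(n⁴)
A = n! is O(n!)

Therefore, the order from slowest to fastest is: D < C < B < E < A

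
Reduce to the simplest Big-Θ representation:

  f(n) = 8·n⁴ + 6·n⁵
Θ(n⁵)

Order the terms by growth rate: 8·n⁴ ≺ 6·n⁵.
The fastest-growing term 6·n⁵ dominates as n → ∞; dropping its constant factor gives Θ(n⁵).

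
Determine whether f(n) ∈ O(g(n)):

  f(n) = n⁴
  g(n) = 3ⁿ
True

f(n) = n⁴ is O(n⁴), and g(n) = 3ⁿ is O(3ⁿ).
Since O(n⁴) ⊆ O(3ⁿ) (f grows no faster than g), f(n) = O(g(n)) is true.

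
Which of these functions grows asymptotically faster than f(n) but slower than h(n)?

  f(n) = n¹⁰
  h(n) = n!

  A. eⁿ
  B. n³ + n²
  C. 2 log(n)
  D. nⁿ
A

We need g(n) with n¹⁰ = o(g(n)) and g(n) = o(n!), i.e. O(n¹⁰) ≺ g ≺ O(n!).
Check each option:
  A. eⁿ — O(eⁿ) is strictly between O(n¹⁰) and O(n!) ✓
  B. n³ + n² — O(n³) does not grow strictly faster than f(n)
  C. 2 log(n) — O(log n) does not grow strictly faster than f(n)
  D. nⁿ — O(nⁿ) does not grow strictly slower than h(n)

Only option A (eⁿ) lies strictly between.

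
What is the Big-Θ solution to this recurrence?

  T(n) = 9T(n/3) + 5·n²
Θ(n² log n)

Master Theorem: a = 9, b = 3, f(n) = 5·n².
Compute the critical exponent d = log₃(9) = 2.
Compare f(n) = Θ(n²) against n^d:
  k = 2 = d, so f(n) = Θ(n^d) — Case 2.
  Work is balanced across levels: T(n) = Θ(n^d log n) = Θ(n² log n).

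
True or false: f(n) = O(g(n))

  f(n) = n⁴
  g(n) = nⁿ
True

f(n) = n⁴ is O(n⁴), and g(n) = nⁿ is O(nⁿ).
Since O(n⁴) ⊆ O(nⁿ) (f grows no faster than g), f(n) = O(g(n)) is true.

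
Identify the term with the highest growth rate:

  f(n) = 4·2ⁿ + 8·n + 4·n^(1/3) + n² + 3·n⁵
4·2ⁿ

Looking at each term:
  - 4·2ⁿ is O(2ⁿ)
  - 8·n is O(n)
  - 4·n^(1/3) is O(n^(1/3))
  - n² is O(n²)
  - 3·n⁵ is O(n⁵)

The term 4·2ⁿ (O(2ⁿ)) grows fastest and dominates all others.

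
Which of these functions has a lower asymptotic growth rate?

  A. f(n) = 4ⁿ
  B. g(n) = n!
A

f(n) = 4ⁿ is O(4ⁿ), while g(n) = n! is O(n!).
Since O(4ⁿ) grows slower than O(n!), f(n) is dominated.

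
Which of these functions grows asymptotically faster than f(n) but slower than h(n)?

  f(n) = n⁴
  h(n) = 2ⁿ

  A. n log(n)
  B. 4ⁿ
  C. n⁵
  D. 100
C

We need g(n) with n⁴ = o(g(n)) and g(n) = o(2ⁿ), i.e. O(n⁴) ≺ g ≺ O(2ⁿ).
Check each option:
  A. n log(n) — O(n log n) does not grow strictly faster than f(n)
  B. 4ⁿ — O(4ⁿ) does not grow strictly slower than h(n)
  C. n⁵ — O(n⁵) is strictly between O(n⁴) and O(2ⁿ) ✓
  D. 100 — O(1) does not grow strictly faster than f(n)

Only option C (n⁵) lies strictly between.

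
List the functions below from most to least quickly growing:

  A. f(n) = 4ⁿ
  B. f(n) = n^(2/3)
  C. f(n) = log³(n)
A > B > C

Comparing growth rates:
A = 4ⁿ is O(4ⁿ)
B = n^(2/3) is O(n^(2/3))
C = log³(n) is O(log³ n)

Therefore, the order from fastest to slowest is: A > B > C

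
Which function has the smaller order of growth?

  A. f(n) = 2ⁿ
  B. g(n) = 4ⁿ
A

f(n) = 2ⁿ is O(2ⁿ), while g(n) = 4ⁿ is O(4ⁿ).
Since O(2ⁿ) grows slower than O(4ⁿ), f(n) is dominated.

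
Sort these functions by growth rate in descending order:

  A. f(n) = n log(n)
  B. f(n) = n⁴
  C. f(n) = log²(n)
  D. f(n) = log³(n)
B > A > D > C

Comparing growth rates:
B = n⁴ is O(n⁴)
A = n log(n) is O(n log n)
D = log³(n) is O(log³ n)
C = log²(n) is O(log² n)

Therefore, the order from fastest to slowest is: B > A > D > C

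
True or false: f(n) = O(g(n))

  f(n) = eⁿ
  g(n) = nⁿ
True

f(n) = eⁿ is O(eⁿ), and g(n) = nⁿ is O(nⁿ).
Since O(eⁿ) ⊆ O(nⁿ) (f grows no faster than g), f(n) = O(g(n)) is true.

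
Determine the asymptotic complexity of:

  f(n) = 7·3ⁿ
O(3ⁿ)

The dominant term in 7·3ⁿ is 7·3ⁿ, which is Θ(3ⁿ).
Constants are absorbed, so the tightest bound is O(3ⁿ).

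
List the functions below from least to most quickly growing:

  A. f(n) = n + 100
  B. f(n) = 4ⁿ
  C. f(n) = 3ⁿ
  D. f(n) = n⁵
A < D < C < B

Comparing growth rates:
A = n + 100 is O(n)
D = n⁵ is O(n⁵)
C = 3ⁿ is O(3ⁿ)
B = 4ⁿ is O(4ⁿ)

Therefore, the order from slowest to fastest is: A < D < C < B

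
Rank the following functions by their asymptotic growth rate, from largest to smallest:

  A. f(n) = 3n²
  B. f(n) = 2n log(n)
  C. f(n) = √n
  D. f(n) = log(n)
A > B > C > D

Comparing growth rates:
A = 3n² is O(n²)
B = 2n log(n) is O(n log n)
C = √n is O(√n)
D = log(n) is O(log n)

Therefore, the order from fastest to slowest is: A > B > C > D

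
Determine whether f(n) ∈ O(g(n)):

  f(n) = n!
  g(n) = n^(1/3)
False

f(n) = n! is O(n!), and g(n) = n^(1/3) is O(n^(1/3)).
Since O(n!) grows faster than O(n^(1/3)), f(n) = O(g(n)) is false.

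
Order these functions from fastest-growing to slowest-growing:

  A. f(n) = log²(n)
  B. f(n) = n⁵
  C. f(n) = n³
B > C > A

Comparing growth rates:
B = n⁵ is O(n⁵)
C = n³ is O(n³)
A = log²(n) is O(log² n)

Therefore, the order from fastest to slowest is: B > C > A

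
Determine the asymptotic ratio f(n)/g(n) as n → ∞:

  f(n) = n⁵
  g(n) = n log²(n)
∞

Since n⁵ (O(n⁵)) grows faster than n log²(n) (O(n log² n)),
the ratio f(n)/g(n) → ∞ as n → ∞.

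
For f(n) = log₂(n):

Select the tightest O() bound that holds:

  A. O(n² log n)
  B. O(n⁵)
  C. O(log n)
C

f(n) = log₂(n) is O(log n).
All listed options are valid Big-O bounds (upper bounds),
but O(log n) is the tightest (smallest valid bound).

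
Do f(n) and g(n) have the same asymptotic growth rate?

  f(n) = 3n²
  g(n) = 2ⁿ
False

f(n) = 3n² is O(n²), and g(n) = 2ⁿ is O(2ⁿ).
Since they have different growth rates, f(n) = Θ(g(n)) is false.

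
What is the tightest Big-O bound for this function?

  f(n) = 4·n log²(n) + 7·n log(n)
O(n log² n)

The dominant term in 4·n log²(n) + 7·n log(n) is 4·n log²(n), which is Θ(n log² n).
Lower-order terms (7·n log(n)) are asymptotically negligible.
Constants are absorbed, so the tightest bound is O(n log² n).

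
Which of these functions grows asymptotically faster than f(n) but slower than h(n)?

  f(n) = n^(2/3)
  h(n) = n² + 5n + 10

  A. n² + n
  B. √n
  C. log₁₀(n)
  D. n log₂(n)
D

We need g(n) with n^(2/3) = o(g(n)) and g(n) = o(n² + 5n + 10), i.e. O(n^(2/3)) ≺ g ≺ O(n²).
Check each option:
  A. n² + n — O(n²) does not grow strictly slower than h(n)
  B. √n — O(√n) does not grow strictly faster than f(n)
  C. log₁₀(n) — O(log n) does not grow strictly faster than f(n)
  D. n log₂(n) — O(n log n) is strictly between O(n^(2/3)) and O(n²) ✓

Only option D (n log₂(n)) lies strictly between.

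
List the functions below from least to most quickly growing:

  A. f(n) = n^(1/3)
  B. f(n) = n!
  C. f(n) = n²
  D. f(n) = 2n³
A < C < D < B

Comparing growth rates:
A = n^(1/3) is O(n^(1/3))
C = n² is O(n²)
D = 2n³ is O(n³)
B = n! is O(n!)

Therefore, the order from slowest to fastest is: A < C < D < B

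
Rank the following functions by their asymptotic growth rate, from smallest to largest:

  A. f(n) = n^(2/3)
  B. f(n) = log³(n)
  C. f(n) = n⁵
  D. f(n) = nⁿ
B < A < C < D

Comparing growth rates:
B = log³(n) is O(log³ n)
A = n^(2/3) is O(n^(2/3))
C = n⁵ is O(n⁵)
D = nⁿ is O(nⁿ)

Therefore, the order from slowest to fastest is: B < A < C < D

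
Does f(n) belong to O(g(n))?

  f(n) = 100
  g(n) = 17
True

f(n) = 100 and g(n) = 17 are both O(1).
Big-O permits equal growth rates (f ≤ c·g for some c), so f(n) = O(g(n)) is true.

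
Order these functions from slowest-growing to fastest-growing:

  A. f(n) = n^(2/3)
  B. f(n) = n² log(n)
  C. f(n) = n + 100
A < C < B

Comparing growth rates:
A = n^(2/3) is O(n^(2/3))
C = n + 100 is O(n)
B = n² log(n) is O(n² log n)

Therefore, the order from slowest to fastest is: A < C < B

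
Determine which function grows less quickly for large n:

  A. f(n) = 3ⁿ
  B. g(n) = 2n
B

f(n) = 3ⁿ is O(3ⁿ), while g(n) = 2n is O(n).
Since O(n) grows slower than O(3ⁿ), g(n) is dominated.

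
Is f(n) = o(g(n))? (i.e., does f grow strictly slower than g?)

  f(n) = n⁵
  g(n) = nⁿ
True

f(n) = n⁵ is O(n⁵), and g(n) = nⁿ is O(nⁿ).
Since O(n⁵) grows strictly slower than O(nⁿ), f(n) = o(g(n)) is true.
This means lim(n→∞) f(n)/g(n) = 0.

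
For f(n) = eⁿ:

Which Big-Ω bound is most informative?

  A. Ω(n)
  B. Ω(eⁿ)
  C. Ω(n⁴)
B

f(n) = eⁿ is Ω(eⁿ).
All listed options are valid Big-Ω bounds (lower bounds),
but Ω(eⁿ) is the tightest (largest valid bound).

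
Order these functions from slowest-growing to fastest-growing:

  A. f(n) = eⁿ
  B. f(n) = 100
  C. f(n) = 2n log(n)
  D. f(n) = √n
B < D < C < A

Comparing growth rates:
B = 100 is O(1)
D = √n is O(√n)
C = 2n log(n) is O(n log n)
A = eⁿ is O(eⁿ)

Therefore, the order from slowest to fastest is: B < D < C < A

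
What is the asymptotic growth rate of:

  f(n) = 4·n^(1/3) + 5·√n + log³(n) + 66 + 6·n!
Θ(n!)

Order the terms by growth rate: 66 ≺ log³(n) ≺ 4·n^(1/3) ≺ 5·√n ≺ 6·n!.
The fastest-growing term 6·n! dominates as n → ∞; dropping its constant factor gives Θ(n!).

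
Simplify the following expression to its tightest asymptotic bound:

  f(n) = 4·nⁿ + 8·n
Θ(nⁿ)

Order the terms by growth rate: 8·n ≺ 4·nⁿ.
The fastest-growing term 4·nⁿ dominates as n → ∞; dropping its constant factor gives Θ(nⁿ).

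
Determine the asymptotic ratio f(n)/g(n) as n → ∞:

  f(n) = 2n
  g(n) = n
2

Since 2n and n have the same growth rate (O(n)),
the ratio converges to a constant: 2.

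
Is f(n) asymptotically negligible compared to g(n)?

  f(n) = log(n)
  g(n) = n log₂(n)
True

f(n) = log(n) is O(log n), and g(n) = n log₂(n) is O(n log n).
Since O(log n) grows strictly slower than O(n log n), f(n) = o(g(n)) is true.
This means lim(n→∞) f(n)/g(n) = 0.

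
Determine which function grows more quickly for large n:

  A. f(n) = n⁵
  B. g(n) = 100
A

f(n) = n⁵ is O(n⁵), while g(n) = 100 is O(1).
Since O(n⁵) grows faster than O(1), f(n) dominates.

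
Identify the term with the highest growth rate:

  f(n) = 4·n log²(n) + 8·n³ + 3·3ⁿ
3·3ⁿ

Looking at each term:
  - 4·n log²(n) is O(n log² n)
  - 8·n³ is O(n³)
  - 3·3ⁿ is O(3ⁿ)

The term 3·3ⁿ (O(3ⁿ)) grows fastest and dominates all others.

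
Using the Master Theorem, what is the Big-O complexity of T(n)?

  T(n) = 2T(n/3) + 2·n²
Θ(n²)

Master Theorem: a = 2, b = 3, f(n) = 2·n².
Compute the critical exponent d = log₃(2) = 0.631.
Compare f(n) = Θ(n²) against n^d:
  k = 2 > d = 0.631, so f(n) = Ω(n^(d+ε)) — Case 3.
  Regularity: a·(n/b)^2/n^2 = a/b^2 = 2/9 < 1 ✓.
  The top-level work dominates: T(n) = Θ(f(n)) = Θ(n²).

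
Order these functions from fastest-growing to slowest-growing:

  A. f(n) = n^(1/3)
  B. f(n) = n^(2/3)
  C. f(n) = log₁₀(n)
B > A > C

Comparing growth rates:
B = n^(2/3) is O(n^(2/3))
A = n^(1/3) is O(n^(1/3))
C = log₁₀(n) is O(log n)

Therefore, the order from fastest to slowest is: B > A > C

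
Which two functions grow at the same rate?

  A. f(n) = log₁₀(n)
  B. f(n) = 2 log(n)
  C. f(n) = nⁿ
A and B

Examining each function:
  A. log₁₀(n) is O(log n)
  B. 2 log(n) is O(log n)
  C. nⁿ is O(nⁿ)

Functions A and B both have the same complexity class.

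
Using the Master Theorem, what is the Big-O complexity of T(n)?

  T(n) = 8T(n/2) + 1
Θ(n³)

Master Theorem: a = 8, b = 2, f(n) = 1.
Compute the critical exponent d = log₂(8) = 3.
Compare f(n) = Θ(1) against n^d:
  k = 0 < d = 3, so f(n) = O(n^(d-ε)) — Case 1.
  The recursion cost dominates: T(n) = Θ(n^d) = Θ(n³).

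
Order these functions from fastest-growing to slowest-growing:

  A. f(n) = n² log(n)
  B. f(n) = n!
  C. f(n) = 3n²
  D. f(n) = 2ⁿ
B > D > A > C

Comparing growth rates:
B = n! is O(n!)
D = 2ⁿ is O(2ⁿ)
A = n² log(n) is O(n² log n)
C = 3n² is O(n²)

Therefore, the order from fastest to slowest is: B > D > A > C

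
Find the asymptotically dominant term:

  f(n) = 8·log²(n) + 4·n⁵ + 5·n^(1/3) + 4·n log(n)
4·n⁵

Looking at each term:
  - 8·log²(n) is O(log² n)
  - 4·n⁵ is O(n⁵)
  - 5·n^(1/3) is O(n^(1/3))
  - 4·n log(n) is O(n log n)

The term 4·n⁵ (O(n⁵)) grows fastest and dominates all others.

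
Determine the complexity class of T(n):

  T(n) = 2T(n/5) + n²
Θ(n²)

Master Theorem: a = 2, b = 5, f(n) = n².
Compute the critical exponent d = log₅(2) = 0.431.
Compare f(n) = Θ(n²) against n^d:
  k = 2 > d = 0.431, so f(n) = Ω(n^(d+ε)) — Case 3.
  Regularity: a·(n/b)^2/n^2 = a/b^2 = 2/25 < 1 ✓.
  The top-level work dominates: T(n) = Θ(f(n)) = Θ(n²).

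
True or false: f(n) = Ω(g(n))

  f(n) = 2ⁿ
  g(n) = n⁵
True

f(n) = 2ⁿ is O(2ⁿ), and g(n) = n⁵ is O(n⁵).
Since O(2ⁿ) grows at least as fast as O(n⁵), f(n) = Ω(g(n)) is true.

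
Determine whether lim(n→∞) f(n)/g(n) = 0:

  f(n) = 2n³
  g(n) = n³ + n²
False

f(n) = 2n³ is O(n³), and g(n) = n³ + n² is O(n³).
Since they have the same growth rate, f(n) = o(g(n)) is false.
(f = o(g) requires f to grow strictly slower, not equal.)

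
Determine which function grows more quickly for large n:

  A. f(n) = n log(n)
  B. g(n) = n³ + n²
B

f(n) = n log(n) is O(n log n), while g(n) = n³ + n² is O(n³).
Since O(n³) grows faster than O(n log n), g(n) dominates.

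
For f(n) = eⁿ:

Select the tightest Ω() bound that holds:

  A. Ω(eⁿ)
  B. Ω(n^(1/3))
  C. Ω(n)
A

f(n) = eⁿ is Ω(eⁿ).
All listed options are valid Big-Ω bounds (lower bounds),
but Ω(eⁿ) is the tightest (largest valid bound).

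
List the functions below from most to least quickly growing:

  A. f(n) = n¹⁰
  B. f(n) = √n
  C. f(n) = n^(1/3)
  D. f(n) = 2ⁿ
D > A > B > C

Comparing growth rates:
D = 2ⁿ is O(2ⁿ)
A = n¹⁰ is O(n¹⁰)
B = √n is O(√n)
C = n^(1/3) is O(n^(1/3))

Therefore, the order from fastest to slowest is: D > A > B > C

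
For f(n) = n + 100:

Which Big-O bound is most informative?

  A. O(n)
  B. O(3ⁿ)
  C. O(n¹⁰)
A

f(n) = n + 100 is O(n).
All listed options are valid Big-O bounds (upper bounds),
but O(n) is the tightest (smallest valid bound).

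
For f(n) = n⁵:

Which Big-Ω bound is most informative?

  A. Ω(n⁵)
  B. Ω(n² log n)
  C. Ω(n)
A

f(n) = n⁵ is Ω(n⁵).
All listed options are valid Big-Ω bounds (lower bounds),
but Ω(n⁵) is the tightest (largest valid bound).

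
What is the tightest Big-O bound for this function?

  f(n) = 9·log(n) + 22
O(log n)

The dominant term in 9·log(n) + 22 is 9·log(n), which is Θ(log n).
Lower-order terms (22) are asymptotically negligible.
Constants are absorbed, so the tightest bound is O(log n).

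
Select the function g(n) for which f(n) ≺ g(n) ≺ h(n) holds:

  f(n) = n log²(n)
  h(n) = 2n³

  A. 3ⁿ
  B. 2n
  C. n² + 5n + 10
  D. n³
C

We need g(n) with n log²(n) = o(g(n)) and g(n) = o(2n³), i.e. O(n log² n) ≺ g ≺ O(n³).
Check each option:
  A. 3ⁿ — O(3ⁿ) does not grow strictly slower than h(n)
  B. 2n — O(n) does not grow strictly faster than f(n)
  C. n² + 5n + 10 — O(n²) is strictly between O(n log² n) and O(n³) ✓
  D. n³ — O(n³) does not grow strictly slower than h(n)

Only option C (n² + 5n + 10) lies strictly between.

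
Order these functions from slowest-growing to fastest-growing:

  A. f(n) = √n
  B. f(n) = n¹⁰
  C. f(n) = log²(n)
C < A < B

Comparing growth rates:
C = log²(n) is O(log² n)
A = √n is O(√n)
B = n¹⁰ is O(n¹⁰)

Therefore, the order from slowest to fastest is: C < A < B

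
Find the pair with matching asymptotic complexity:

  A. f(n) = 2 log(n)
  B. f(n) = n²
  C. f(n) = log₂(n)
A and C

Examining each function:
  A. 2 log(n) is O(log n)
  B. n² is O(n²)
  C. log₂(n) is O(log n)

Functions A and C both have the same complexity class.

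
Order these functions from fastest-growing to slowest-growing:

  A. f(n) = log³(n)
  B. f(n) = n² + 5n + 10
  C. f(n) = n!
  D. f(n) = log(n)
C > B > A > D

Comparing growth rates:
C = n! is O(n!)
B = n² + 5n + 10 is O(n²)
A = log³(n) is O(log³ n)
D = log(n) is O(log n)

Therefore, the order from fastest to slowest is: C > B > A > D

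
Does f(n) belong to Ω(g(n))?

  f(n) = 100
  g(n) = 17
True

f(n) = 100 and g(n) = 17 are both O(1).
Big-Ω permits equal growth rates (f ≥ c·g for some c > 0), so f(n) = Ω(g(n)) is true.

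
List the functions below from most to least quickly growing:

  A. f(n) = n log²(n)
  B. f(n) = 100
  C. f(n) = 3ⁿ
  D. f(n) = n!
D > C > A > B

Comparing growth rates:
D = n! is O(n!)
C = 3ⁿ is O(3ⁿ)
A = n log²(n) is O(n log² n)
B = 100 is O(1)

Therefore, the order from fastest to slowest is: D > C > A > B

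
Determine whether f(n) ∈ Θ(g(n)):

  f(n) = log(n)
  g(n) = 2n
False

f(n) = log(n) is O(log n), and g(n) = 2n is O(n).
Since they have different growth rates, f(n) = Θ(g(n)) is false.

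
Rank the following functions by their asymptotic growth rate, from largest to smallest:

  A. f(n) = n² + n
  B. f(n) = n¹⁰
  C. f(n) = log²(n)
B > A > C

Comparing growth rates:
B = n¹⁰ is O(n¹⁰)
A = n² + n is O(n²)
C = log²(n) is O(log² n)

Therefore, the order from fastest to slowest is: B > A > C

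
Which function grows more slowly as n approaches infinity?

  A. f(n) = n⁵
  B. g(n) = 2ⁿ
A

f(n) = n⁵ is O(n⁵), while g(n) = 2ⁿ is O(2ⁿ).
Since O(n⁵) grows slower than O(2ⁿ), f(n) is dominated.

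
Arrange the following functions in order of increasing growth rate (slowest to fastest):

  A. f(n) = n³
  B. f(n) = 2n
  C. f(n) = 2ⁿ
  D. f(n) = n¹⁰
B < A < D < C

Comparing growth rates:
B = 2n is O(n)
A = n³ is O(n³)
D = n¹⁰ is O(n¹⁰)
C = 2ⁿ is O(2ⁿ)

Therefore, the order from slowest to fastest is: B < A < D < C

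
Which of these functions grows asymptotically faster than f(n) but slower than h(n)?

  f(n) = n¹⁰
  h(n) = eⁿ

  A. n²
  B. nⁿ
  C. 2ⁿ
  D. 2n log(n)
C

We need g(n) with n¹⁰ = o(g(n)) and g(n) = o(eⁿ), i.e. O(n¹⁰) ≺ g ≺ O(eⁿ).
Check each option:
  A. n² — O(n²) does not grow strictly faster than f(n)
  B. nⁿ — O(nⁿ) does not grow strictly slower than h(n)
  C. 2ⁿ — O(2ⁿ) is strictly between O(n¹⁰) and O(eⁿ) ✓
  D. 2n log(n) — O(n log n) does not grow strictly faster than f(n)

Only option C (2ⁿ) lies strictly between.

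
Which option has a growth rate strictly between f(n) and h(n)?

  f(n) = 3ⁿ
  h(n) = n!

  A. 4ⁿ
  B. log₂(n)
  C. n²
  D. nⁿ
A

We need g(n) with 3ⁿ = o(g(n)) and g(n) = o(n!), i.e. O(3ⁿ) ≺ g ≺ O(n!).
Check each option:
  A. 4ⁿ — O(4ⁿ) is strictly between O(3ⁿ) and O(n!) ✓
  B. log₂(n) — O(log n) does not grow strictly faster than f(n)
  C. n² — O(n²) does not grow strictly faster than f(n)
  D. nⁿ — O(nⁿ) does not grow strictly slower than h(n)

Only option A (4ⁿ) lies strictly between.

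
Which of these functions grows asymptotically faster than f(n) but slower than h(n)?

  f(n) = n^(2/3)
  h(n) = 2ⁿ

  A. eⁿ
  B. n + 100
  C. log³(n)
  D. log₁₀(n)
B

We need g(n) with n^(2/3) = o(g(n)) and g(n) = o(2ⁿ), i.e. O(n^(2/3)) ≺ g ≺ O(2ⁿ).
Check each option:
  A. eⁿ — O(eⁿ) does not grow strictly slower than h(n)
  B. n + 100 — O(n) is strictly between O(n^(2/3)) and O(2ⁿ) ✓
  C. log³(n) — O(log³ n) does not grow strictly faster than f(n)
  D. log₁₀(n) — O(log n) does not grow strictly faster than f(n)

Only option B (n + 100) lies strictly between.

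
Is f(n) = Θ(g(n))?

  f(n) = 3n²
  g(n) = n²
True

f(n) = 3n² and g(n) = n² are both O(n²).
Since they have the same asymptotic growth rate, f(n) = Θ(g(n)) is true.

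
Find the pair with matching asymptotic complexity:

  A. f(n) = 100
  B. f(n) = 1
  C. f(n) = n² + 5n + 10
A and B

Examining each function:
  A. 100 is O(1)
  B. 1 is O(1)
  C. n² + 5n + 10 is O(n²)

Functions A and B both have the same complexity class.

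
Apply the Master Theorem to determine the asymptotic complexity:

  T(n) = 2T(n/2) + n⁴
Θ(n⁴)

Master Theorem: a = 2, b = 2, f(n) = n⁴.
Compute the critical exponent d = log₂(2) = 1.
Compare f(n) = Θ(n⁴) against n^d:
  k = 4 > d = 1, so f(n) = Ω(n^(d+ε)) — Case 3.
  Regularity: a·(n/b)^4/n^4 = a/b^4 = 2/16 < 1 ✓.
  The top-level work dominates: T(n) = Θ(f(n)) = Θ(n⁴).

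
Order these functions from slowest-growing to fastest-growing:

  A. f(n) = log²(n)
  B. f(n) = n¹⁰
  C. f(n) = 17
C < A < B

Comparing growth rates:
C = 17 is O(1)
A = log²(n) is O(log² n)
B = n¹⁰ is O(n¹⁰)

Therefore, the order from slowest to fastest is: C < A < B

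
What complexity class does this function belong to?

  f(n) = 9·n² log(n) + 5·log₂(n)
O(n² log n)

The dominant term in 9·n² log(n) + 5·log₂(n) is 9·n² log(n), which is Θ(n² log n).
Lower-order terms (5·log₂(n)) are asymptotically negligible.
Constants are absorbed, so the tightest bound is O(n² log n).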